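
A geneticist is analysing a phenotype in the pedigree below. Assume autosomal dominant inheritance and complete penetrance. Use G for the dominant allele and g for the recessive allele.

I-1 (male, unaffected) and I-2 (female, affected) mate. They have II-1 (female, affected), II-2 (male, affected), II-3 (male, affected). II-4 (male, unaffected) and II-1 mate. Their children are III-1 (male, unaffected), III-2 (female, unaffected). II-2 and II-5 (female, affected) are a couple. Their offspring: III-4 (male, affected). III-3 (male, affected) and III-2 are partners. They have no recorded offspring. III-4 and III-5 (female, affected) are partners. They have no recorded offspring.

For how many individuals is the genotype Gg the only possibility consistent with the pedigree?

3

Obligate heterozygotes: II-1 is affected so carries G and received g from I-1 (gg), so II-1 is Gg; II-2 is affected so carries G and received g from I-1 (gg), so II-2 is Gg; II-3 is affected so carries G and received g from I-1 (gg), so II-3 is Gg.
Every other individual is either homozygous by phenotype or has at least one consistent homozygous assignment, so the count is 3.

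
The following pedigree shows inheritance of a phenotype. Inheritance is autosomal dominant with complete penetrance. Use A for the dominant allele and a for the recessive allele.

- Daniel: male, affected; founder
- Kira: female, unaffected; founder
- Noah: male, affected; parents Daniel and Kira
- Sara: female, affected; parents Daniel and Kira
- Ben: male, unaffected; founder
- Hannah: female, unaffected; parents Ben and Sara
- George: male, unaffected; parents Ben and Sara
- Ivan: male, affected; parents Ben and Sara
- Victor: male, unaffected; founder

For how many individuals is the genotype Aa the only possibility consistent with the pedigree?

3

Obligate heterozygotes: Noah is affected so carries A and received a from Kira (aa), so Noah is Aa; Sara is affected so carries A and received a from Kira (aa), so Sara is Aa; Ivan is affected so carries A and received a from Ben (aa), so Ivan is Aa.
Every other individual is either homozygous by phenotype or has at least one consistent homozygous assignment, so the count is 3.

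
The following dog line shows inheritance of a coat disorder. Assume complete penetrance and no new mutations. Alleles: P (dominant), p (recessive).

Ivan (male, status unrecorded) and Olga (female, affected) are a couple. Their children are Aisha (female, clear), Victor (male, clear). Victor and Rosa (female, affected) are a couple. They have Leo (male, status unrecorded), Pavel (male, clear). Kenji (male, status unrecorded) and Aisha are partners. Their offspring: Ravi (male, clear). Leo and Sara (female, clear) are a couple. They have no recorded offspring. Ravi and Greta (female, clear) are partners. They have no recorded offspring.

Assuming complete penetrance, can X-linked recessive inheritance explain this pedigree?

No

Under X-linked recessive, Victor (clear, male) cannot arise from Ivan (unrecorded) × Olga (affected).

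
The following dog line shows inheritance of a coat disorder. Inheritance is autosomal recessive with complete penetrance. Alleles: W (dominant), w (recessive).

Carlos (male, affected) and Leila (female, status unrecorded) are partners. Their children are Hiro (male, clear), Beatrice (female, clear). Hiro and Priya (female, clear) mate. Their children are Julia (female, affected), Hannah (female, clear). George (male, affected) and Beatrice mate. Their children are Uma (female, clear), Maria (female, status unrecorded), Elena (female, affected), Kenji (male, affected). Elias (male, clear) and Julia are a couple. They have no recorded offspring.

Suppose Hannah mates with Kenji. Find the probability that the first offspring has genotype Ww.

2/3

Hiro is clear so carries W and received w from Carlos (ww), so Hiro is Ww.
Priya is clear so carries W and passed w to Julia (ww), so Priya is Ww.
Hannah is a clear offspring of Hiro (Ww) × Priya (Ww), whose cross gives 1/4 WW : 1/2 Ww : 1/4 ww; conditioning on being clear, Hannah is WW with probability 1/3, Ww with probability 2/3.
Kenji is affected, so Kenji is ww.
Summing over parental genotype combinations, P(offspring has genotype Ww) = 1/3·1 + 2/3·1/2 = 2/3.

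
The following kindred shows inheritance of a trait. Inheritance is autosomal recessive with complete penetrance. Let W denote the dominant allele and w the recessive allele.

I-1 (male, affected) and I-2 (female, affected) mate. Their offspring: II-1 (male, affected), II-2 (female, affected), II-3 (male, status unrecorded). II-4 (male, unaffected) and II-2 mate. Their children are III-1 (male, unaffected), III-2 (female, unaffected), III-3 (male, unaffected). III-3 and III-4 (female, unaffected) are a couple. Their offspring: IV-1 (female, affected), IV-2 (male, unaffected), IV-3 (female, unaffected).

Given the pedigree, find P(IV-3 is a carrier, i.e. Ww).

2/3

III-3 is unaffected so carries W and received w from II-2 (ww), so III-3 is Ww.
III-4 is unaffected so carries W and passed w to IV-1 (ww), so III-4 is Ww.
Their cross gives offspring ratios 1/4 WW : 1/2 Ww : 1/4 ww. Conditioning on IV-3 being unaffected, P(Ww) = 1/2 / 3/4 = 2/3.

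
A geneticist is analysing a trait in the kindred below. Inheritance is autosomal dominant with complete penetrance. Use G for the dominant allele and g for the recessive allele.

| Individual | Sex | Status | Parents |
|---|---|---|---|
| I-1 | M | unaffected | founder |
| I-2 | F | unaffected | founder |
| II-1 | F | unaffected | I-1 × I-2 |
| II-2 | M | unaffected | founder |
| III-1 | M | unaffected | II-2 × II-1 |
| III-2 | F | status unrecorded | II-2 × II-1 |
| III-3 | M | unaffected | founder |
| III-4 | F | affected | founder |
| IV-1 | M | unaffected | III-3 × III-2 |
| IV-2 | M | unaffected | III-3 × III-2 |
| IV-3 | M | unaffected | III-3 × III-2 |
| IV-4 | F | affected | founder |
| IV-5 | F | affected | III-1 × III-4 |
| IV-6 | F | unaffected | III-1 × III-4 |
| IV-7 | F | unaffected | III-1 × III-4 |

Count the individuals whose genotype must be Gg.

2

Obligate heterozygotes: III-4 is affected so carries G and passed g to IV-6 (gg), so III-4 is Gg; IV-5 is affected so carries G and received g from III-1 (gg), so IV-5 is Gg.
Every other individual is either homozygous by phenotype or has at least one consistent homozygous assignment, so the count is 2.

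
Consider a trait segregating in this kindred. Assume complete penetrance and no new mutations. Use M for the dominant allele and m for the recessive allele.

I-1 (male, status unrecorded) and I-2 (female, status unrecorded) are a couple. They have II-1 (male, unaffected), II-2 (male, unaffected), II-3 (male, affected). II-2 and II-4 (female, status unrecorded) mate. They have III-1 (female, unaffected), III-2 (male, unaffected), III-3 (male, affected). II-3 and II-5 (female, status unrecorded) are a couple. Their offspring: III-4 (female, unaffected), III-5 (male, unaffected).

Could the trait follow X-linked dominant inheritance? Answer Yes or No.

Under X-linked dominant, III-4 (unaffected, female) cannot arise from II-3 (affected) × II-5 (unrecorded).

No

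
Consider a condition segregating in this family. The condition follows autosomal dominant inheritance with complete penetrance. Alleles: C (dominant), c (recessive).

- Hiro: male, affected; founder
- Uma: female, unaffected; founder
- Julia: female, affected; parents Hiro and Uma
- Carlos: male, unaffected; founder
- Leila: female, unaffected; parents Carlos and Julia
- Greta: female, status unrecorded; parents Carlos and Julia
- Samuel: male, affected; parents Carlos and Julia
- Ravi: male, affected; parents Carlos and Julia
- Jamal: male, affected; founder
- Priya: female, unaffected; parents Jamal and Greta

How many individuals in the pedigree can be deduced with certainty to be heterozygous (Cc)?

4

Obligate heterozygotes: Julia is affected so carries C and received c from Uma (cc), so Julia is Cc; Samuel is affected so carries C and received c from Carlos (cc), so Samuel is Cc; Ravi is affected so carries C and received c from Carlos (cc), so Ravi is Cc; Jamal is affected so carries C and passed c to Priya (cc), so Jamal is Cc.
Every other individual is either homozygous by phenotype or has at least one consistent homozygous assignment, so the count is 4.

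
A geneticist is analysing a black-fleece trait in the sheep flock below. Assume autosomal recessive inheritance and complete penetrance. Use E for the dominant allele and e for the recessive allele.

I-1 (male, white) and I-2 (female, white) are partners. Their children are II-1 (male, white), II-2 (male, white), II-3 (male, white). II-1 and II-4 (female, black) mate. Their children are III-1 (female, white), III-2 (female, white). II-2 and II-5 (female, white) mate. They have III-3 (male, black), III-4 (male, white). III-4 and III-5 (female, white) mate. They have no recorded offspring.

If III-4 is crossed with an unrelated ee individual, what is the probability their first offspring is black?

1/3

II-2 is white so carries E and passed e to III-3 (ee), so II-2 is Ee.
II-5 is white so carries E and passed e to III-3 (ee), so II-5 is Ee.
III-4 is a white offspring of II-2 (Ee) × II-5 (Ee), whose cross gives 1/4 EE : 1/2 Ee : 1/4 ee; conditioning on being white, III-4 is EE with probability 1/3, Ee with probability 2/3.
Summing over parental genotype combinations, P(offspring is black) = 2/3·1/2 = 1/3.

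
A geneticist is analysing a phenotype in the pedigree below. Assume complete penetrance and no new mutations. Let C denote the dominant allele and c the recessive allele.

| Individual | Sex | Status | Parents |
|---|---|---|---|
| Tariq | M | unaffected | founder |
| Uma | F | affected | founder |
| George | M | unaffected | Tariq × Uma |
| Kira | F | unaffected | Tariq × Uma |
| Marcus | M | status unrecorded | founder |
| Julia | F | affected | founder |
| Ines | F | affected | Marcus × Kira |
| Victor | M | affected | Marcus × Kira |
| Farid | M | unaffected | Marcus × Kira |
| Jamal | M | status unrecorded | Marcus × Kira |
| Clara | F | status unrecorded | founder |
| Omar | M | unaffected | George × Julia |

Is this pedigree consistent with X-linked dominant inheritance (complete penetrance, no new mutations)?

No

Under X-linked dominant, Victor (affected, male) cannot arise from Marcus (unrecorded) × Kira (unaffected).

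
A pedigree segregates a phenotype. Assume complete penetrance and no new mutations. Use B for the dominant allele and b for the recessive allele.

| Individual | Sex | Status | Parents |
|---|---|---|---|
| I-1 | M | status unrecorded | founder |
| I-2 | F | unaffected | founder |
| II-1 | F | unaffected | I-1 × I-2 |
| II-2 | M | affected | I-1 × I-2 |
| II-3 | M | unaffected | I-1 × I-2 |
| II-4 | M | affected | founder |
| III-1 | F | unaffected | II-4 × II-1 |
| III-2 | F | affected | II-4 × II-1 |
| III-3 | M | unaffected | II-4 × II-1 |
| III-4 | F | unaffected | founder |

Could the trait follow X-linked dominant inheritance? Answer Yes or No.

No

Under X-linked dominant, II-2 (affected, male) cannot arise from I-1 (unrecorded) × I-2 (unaffected).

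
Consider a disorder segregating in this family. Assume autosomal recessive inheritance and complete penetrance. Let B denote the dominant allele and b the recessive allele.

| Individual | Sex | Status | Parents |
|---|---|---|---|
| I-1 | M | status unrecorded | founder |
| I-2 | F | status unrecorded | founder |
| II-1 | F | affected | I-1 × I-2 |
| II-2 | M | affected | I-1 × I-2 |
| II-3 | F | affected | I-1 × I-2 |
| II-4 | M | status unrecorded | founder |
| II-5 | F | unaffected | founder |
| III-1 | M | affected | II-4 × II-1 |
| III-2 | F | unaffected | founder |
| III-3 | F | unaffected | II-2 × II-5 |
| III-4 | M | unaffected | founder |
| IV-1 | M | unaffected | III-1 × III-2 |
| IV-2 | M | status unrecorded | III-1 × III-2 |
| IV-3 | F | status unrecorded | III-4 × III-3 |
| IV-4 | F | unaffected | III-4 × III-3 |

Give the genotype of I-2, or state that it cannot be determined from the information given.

cannot be determined

I-2's phenotype is unrecorded, and no parent or child forces a single allele at both positions; consistent genotype assignments exist with I-2 as Bb or bb.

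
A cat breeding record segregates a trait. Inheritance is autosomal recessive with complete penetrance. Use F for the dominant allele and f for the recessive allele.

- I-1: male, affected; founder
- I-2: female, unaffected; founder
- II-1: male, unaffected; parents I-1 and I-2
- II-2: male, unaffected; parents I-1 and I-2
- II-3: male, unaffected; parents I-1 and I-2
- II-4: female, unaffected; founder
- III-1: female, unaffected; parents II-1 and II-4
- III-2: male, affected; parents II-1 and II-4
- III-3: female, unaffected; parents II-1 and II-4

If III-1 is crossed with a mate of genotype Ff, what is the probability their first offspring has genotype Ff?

1/2

II-1 is unaffected so carries F and received f from I-1 (ff), so II-1 is Ff.
II-4 is unaffected so carries F and passed f to III-2 (ff), so II-4 is Ff.
III-1 is an unaffected offspring of II-1 (Ff) × II-4 (Ff), whose cross gives 1/4 FF : 1/2 Ff : 1/4 ff; conditioning on being unaffected, III-1 is FF with probability 1/3, Ff with probability 2/3.
Summing over parental genotype combinations, P(offspring has genotype Ff) = 1/3·1/2 + 2/3·1/2 = 1/2.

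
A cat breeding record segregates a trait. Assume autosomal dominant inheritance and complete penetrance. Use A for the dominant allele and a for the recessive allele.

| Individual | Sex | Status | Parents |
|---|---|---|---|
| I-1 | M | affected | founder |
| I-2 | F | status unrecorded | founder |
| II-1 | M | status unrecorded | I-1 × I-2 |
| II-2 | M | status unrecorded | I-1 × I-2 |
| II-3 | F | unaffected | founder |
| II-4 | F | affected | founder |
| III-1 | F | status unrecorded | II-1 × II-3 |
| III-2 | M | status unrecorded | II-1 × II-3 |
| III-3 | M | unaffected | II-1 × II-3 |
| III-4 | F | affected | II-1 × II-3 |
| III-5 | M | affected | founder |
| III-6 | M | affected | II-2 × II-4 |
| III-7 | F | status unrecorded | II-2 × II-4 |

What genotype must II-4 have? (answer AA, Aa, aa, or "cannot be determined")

II-4's phenotype allows AA or Aa, and no parent or child forces a single allele at both positions; consistent genotype assignments exist with II-4 as AA or Aa.

cannot be determined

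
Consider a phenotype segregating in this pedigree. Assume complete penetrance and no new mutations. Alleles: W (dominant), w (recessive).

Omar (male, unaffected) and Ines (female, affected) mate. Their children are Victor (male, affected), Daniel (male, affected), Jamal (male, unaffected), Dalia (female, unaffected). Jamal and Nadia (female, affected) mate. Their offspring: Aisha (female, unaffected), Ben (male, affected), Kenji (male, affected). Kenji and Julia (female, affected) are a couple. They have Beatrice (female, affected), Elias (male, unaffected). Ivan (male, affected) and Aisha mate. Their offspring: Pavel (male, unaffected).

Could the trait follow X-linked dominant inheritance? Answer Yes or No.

Yes

A consistent assignment under X-linked dominant exists: Omar X^w Y, Ines X^W X^w, Victor X^W Y, Daniel X^W Y, Jamal X^w Y, Dalia X^w X^w, Nadia X^W X^w, Aisha X^w X^w, Ben X^W Y, Kenji X^W Y, Julia X^W X^w, Ivan X^W Y, Beatrice X^W X^W, Elias X^w Y, Pavel X^w Y.
In this assignment every recorded phenotype matches its genotype and every non-founder's genotype is obtainable from its parents' genotypes, so the pedigree is consistent.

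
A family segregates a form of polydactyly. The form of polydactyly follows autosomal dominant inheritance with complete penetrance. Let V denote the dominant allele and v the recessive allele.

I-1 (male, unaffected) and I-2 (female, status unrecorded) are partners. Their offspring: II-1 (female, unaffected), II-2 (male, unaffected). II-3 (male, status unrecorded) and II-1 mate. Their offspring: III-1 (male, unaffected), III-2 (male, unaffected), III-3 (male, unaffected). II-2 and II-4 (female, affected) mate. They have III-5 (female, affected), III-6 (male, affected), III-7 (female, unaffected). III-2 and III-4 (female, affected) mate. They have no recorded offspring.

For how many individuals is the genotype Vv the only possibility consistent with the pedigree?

Obligate heterozygotes: II-4 is affected so carries V and passed v to III-7 (vv), so II-4 is Vv; III-5 is affected so carries V and received v from II-2 (vv), so III-5 is Vv; III-6 is affected so carries V and received v from II-2 (vv), so III-6 is Vv.
Every other individual is either homozygous by phenotype or has at least one consistent homozygous assignment, so the count is 3.

3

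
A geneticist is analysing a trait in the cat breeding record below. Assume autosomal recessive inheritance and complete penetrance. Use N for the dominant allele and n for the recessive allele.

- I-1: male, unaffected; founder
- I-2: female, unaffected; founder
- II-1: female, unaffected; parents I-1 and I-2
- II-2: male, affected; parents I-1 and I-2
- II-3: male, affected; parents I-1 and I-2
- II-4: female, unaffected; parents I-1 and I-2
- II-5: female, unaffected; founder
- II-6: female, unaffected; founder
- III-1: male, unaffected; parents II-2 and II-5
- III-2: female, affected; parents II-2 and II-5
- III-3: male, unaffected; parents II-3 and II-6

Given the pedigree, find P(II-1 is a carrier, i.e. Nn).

I-1 is unaffected so carries N and passed n to II-2 (nn), so I-1 is Nn.
I-2 is unaffected so carries N and passed n to II-2 (nn), so I-2 is Nn.
Their cross gives offspring ratios 1/4 NN : 1/2 Nn : 1/4 nn. Conditioning on II-1 being unaffected, P(Nn) = 1/2 / 3/4 = 2/3.

2/3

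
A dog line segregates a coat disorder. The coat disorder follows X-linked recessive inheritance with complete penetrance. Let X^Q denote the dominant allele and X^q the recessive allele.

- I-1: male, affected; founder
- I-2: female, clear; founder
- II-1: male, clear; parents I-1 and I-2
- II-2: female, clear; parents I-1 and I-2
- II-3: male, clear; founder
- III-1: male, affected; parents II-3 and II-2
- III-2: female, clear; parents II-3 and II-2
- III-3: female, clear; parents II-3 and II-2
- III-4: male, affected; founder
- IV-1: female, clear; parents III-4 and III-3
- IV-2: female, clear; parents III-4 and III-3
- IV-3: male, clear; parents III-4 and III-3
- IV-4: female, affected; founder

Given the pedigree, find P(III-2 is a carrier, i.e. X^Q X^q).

II-3 is clear, so II-3 is X^Q Y.
II-2 is clear so carries Q and received q from I-1 (X^q Y), so II-2 is X^Q X^q.
Their cross gives offspring ratios 1/2 X^Q X^Q : 1/2 X^Q X^q. Conditioning on III-2 being clear, P(X^Q X^q) = 1/2 / 1 = 1/2.

1/2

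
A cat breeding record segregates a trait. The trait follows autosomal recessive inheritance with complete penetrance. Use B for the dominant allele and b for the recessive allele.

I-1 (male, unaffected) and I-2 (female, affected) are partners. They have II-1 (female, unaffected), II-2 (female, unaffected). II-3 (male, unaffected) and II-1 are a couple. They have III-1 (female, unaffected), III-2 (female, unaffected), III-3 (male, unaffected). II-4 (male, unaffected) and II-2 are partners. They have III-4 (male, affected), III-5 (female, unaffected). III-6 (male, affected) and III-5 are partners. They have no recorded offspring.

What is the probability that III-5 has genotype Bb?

II-4 is unaffected so carries B and passed b to III-4 (bb), so II-4 is Bb.
II-2 is unaffected so carries B and received b from I-2 (bb), so II-2 is Bb.
Their cross gives offspring ratios 1/4 BB : 1/2 Bb : 1/4 bb. Conditioning on III-5 being unaffected, P(Bb) = 1/2 / 3/4 = 2/3.

2/3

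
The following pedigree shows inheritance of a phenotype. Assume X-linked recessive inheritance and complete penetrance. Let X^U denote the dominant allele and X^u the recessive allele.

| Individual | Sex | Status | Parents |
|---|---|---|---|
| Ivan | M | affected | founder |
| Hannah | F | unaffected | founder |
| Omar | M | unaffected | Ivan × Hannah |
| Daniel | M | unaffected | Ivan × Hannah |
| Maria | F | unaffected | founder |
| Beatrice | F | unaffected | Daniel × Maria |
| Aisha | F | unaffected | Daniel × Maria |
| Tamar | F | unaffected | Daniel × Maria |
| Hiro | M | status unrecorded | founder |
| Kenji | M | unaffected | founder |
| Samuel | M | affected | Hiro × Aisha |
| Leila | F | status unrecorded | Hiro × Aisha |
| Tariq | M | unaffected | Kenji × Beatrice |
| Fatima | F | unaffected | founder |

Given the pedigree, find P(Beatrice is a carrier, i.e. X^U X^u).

1/3

Daniel is unaffected, so Daniel is X^U Y.
Maria is unaffected so carries U and passed u to Aisha (X^U X^u, whose U came from Daniel), so Maria is X^U X^u.
Their cross gives offspring ratios 1/2 X^U X^U : 1/2 X^U X^u. Conditioning on Beatrice being unaffected, P(X^U X^u) = 1/2 / 1 = 1/2 before taking Beatrice's own offspring into account.
Kenji is unaffected, so Kenji is X^U Y.
Now use Beatrice's offspring. Probability of each recorded status — unaffected son Tariq: 1/2 if Beatrice is X^U X^u, 1 if X^U X^U.
Bayes: P(X^U X^u) = 1/2·1/2 / (1/2·1/2 + 1/2·1) = 1/3.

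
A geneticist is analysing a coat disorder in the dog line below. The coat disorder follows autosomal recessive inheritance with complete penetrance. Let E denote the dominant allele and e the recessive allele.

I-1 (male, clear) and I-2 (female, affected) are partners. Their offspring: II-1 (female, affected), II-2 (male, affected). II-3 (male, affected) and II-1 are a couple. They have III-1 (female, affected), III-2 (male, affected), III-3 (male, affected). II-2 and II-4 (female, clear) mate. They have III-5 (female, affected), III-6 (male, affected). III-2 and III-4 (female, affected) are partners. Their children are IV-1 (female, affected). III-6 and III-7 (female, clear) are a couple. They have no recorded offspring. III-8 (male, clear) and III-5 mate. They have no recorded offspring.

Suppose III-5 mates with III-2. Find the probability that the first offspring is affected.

1

III-5 is affected, so III-5 is ee.
III-2 is affected, so III-2 is ee.
The cross gives 1 ee, so P(offspring is affected) = 1.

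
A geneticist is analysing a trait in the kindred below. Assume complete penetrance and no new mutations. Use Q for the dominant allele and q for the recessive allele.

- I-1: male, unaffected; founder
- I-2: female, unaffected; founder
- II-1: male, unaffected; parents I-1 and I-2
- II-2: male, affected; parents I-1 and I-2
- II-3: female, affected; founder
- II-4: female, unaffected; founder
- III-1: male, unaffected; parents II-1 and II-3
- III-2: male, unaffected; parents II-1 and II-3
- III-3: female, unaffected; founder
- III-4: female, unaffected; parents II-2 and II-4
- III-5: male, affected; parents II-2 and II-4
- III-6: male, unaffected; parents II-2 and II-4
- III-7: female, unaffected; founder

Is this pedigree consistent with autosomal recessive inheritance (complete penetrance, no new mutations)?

A consistent assignment under autosomal recessive exists: I-1 Qq, I-2 Qq, II-1 QQ, II-2 qq, II-3 qq, II-4 Qq, III-1 Qq, III-2 Qq, III-3 QQ, III-4 Qq, III-5 qq, III-6 Qq, III-7 QQ.
In this assignment every recorded phenotype matches its genotype and every non-founder's genotype is obtainable from its parents' genotypes, so the pedigree is consistent.

Yes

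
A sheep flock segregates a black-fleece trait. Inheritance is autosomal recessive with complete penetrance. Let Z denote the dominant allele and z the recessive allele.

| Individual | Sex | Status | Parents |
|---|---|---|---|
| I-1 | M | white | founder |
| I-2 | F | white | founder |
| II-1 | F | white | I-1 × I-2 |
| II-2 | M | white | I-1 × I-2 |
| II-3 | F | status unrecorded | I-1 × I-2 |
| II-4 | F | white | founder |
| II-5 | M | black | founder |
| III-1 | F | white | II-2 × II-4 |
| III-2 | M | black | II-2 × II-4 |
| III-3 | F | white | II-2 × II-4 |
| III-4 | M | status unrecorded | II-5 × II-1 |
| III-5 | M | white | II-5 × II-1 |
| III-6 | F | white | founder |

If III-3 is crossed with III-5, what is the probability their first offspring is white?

II-2 is white so carries Z and passed z to III-2 (zz), so II-2 is Zz.
II-4 is white so carries Z and passed z to III-2 (zz), so II-4 is Zz.
III-3 is a white offspring of II-2 (Zz) × II-4 (Zz), whose cross gives 1/4 ZZ : 1/2 Zz : 1/4 zz; conditioning on being white, III-3 is ZZ with probability 1/3, Zz with probability 2/3.
III-5 is white so carries Z and received z from II-5 (zz), so III-5 is Zz.
Summing over parental genotype combinations, P(offspring is white) = 1/3·1 + 2/3·3/4 = 5/6.

5/6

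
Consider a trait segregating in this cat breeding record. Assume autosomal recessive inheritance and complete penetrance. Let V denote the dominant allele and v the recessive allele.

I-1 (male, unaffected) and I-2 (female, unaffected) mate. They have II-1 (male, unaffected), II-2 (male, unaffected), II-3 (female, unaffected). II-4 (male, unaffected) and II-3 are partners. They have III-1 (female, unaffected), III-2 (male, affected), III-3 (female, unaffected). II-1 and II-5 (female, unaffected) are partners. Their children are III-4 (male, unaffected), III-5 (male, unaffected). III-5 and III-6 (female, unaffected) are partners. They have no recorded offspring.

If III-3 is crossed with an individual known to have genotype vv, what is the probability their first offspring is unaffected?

II-4 is unaffected so carries V and passed v to III-2 (vv), so II-4 is Vv.
II-3 is unaffected so carries V and passed v to III-2 (vv), so II-3 is Vv.
III-3 is an unaffected offspring of II-4 (Vv) × II-3 (Vv), whose cross gives 1/4 VV : 1/2 Vv : 1/4 vv; conditioning on being unaffected, III-3 is VV with probability 1/3, Vv with probability 2/3.
Summing over parental genotype combinations, P(offspring is unaffected) = 1/3·1 + 2/3·1/2 = 2/3.

2/3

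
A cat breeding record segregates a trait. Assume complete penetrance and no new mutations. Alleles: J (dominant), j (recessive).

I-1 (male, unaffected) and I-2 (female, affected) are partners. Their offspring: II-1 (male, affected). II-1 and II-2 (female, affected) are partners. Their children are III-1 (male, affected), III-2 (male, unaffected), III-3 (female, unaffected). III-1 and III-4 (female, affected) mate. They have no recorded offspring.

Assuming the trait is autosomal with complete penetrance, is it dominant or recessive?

dominant

II-1 and II-2 are both affected yet have an unaffected child III-2. Under a recessive model two affected parents are homozygous and every child would be affected, so the trait cannot be recessive.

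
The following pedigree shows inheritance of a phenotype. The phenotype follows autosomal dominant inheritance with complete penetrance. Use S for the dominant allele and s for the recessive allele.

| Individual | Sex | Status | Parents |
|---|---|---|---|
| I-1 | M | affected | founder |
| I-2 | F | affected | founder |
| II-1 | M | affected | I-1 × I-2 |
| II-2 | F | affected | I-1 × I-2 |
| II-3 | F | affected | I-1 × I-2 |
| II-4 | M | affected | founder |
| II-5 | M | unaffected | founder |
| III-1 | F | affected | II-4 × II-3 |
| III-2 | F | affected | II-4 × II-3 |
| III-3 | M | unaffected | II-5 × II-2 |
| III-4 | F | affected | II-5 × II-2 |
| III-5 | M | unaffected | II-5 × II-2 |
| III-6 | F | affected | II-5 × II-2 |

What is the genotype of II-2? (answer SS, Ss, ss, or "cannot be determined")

From phenotype alone, II-2 is SS or Ss.
II-2 is affected so carries S and passed s to III-3 (ss), so II-2 is Ss.

Ss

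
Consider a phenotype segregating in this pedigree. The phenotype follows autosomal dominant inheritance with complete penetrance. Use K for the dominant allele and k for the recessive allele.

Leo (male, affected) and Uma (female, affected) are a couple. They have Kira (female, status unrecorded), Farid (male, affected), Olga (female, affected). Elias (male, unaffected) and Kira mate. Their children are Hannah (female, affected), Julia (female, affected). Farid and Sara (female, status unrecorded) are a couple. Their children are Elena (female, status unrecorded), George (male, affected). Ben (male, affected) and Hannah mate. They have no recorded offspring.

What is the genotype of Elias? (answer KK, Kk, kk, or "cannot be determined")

kk

Elias is unaffected, so Elias is kk.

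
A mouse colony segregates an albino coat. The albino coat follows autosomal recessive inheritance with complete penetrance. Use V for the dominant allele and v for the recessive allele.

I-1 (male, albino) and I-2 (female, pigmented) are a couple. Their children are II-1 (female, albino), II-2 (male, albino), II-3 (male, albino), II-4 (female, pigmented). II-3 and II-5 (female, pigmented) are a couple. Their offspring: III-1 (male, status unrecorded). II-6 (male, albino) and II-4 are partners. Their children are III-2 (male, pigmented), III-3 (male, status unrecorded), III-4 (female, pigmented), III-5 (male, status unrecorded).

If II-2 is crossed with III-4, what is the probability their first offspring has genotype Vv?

II-2 is albino, so II-2 is vv.
III-4 is pigmented so carries V and received v from II-6 (vv), so III-4 is Vv.
The cross gives 1/2 Vv : 1/2 vv, so P(offspring has genotype Vv) = 1/2.

1/2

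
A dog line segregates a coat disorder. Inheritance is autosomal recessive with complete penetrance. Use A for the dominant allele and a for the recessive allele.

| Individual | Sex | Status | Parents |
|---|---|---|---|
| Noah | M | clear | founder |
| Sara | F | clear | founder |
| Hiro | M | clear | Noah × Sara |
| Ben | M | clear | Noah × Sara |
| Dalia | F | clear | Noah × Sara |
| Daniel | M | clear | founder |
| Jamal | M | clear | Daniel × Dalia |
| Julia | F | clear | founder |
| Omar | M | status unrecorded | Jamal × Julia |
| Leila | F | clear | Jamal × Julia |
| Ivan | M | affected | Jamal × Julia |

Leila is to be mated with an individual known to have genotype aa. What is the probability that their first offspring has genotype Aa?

2/3

Jamal is clear so carries A and passed a to Ivan (aa), so Jamal is Aa.
Julia is clear so carries A and passed a to Ivan (aa), so Julia is Aa.
Leila is a clear offspring of Jamal (Aa) × Julia (Aa), whose cross gives 1/4 AA : 1/2 Aa : 1/4 aa; conditioning on being clear, Leila is AA with probability 1/3, Aa with probability 2/3.
Summing over parental genotype combinations, P(offspring has genotype Aa) = 1/3·1 + 2/3·1/2 = 2/3.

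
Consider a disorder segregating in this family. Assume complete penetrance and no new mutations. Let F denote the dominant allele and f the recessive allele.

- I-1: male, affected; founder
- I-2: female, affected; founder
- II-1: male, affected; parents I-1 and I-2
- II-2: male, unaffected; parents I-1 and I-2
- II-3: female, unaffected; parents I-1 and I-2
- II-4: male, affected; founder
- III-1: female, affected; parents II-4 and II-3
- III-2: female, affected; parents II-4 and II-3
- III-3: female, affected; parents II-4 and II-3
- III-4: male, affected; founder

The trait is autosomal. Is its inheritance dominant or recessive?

I-1 and I-2 are both affected yet have an unaffected child II-2. Under a recessive model two affected parents are homozygous and every child would be affected, so the trait cannot be recessive.

dominant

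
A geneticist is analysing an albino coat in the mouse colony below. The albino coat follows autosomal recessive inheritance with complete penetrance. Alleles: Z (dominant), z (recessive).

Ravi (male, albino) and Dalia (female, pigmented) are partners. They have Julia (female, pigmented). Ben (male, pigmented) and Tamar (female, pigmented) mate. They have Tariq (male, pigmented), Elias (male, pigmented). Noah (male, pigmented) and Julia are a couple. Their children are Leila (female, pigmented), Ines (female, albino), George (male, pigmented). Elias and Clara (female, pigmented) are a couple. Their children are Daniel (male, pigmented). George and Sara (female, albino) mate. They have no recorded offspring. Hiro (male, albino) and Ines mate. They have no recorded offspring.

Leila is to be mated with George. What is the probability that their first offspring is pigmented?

8/9

Noah is pigmented so carries Z and passed z to Ines (zz), so Noah is Zz.
Julia is pigmented so carries Z and received z from Ravi (zz), so Julia is Zz.
Leila is a pigmented offspring of Noah (Zz) × Julia (Zz), whose cross gives 1/4 ZZ : 1/2 Zz : 1/4 zz; conditioning on being pigmented, Leila is ZZ with probability 1/3, Zz with probability 2/3.
George is a pigmented offspring of Noah (Zz) × Julia (Zz), whose cross gives 1/4 ZZ : 1/2 Zz : 1/4 zz; conditioning on being pigmented, George is ZZ with probability 1/3, Zz with probability 2/3.
Summing over parental genotype combinations, P(offspring is pigmented) = 1/9·1 + 2/9·1 + 2/9·1 + 4/9·3/4 = 8/9.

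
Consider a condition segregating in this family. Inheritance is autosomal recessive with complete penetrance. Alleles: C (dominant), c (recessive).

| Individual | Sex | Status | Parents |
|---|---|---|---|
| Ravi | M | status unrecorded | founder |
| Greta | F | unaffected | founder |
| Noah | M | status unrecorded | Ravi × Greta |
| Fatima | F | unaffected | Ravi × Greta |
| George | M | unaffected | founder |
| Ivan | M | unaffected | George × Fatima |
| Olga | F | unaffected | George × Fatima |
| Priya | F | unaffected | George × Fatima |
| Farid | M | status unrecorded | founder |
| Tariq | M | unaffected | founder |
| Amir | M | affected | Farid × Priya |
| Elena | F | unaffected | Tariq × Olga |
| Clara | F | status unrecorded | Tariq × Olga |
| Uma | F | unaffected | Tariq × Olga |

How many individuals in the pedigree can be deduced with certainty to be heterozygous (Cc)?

Obligate heterozygotes: Priya is unaffected so carries C and passed c to Amir (cc), so Priya is Cc.
Every other individual is either homozygous by phenotype or has at least one consistent homozygous assignment, so the count is 1.

1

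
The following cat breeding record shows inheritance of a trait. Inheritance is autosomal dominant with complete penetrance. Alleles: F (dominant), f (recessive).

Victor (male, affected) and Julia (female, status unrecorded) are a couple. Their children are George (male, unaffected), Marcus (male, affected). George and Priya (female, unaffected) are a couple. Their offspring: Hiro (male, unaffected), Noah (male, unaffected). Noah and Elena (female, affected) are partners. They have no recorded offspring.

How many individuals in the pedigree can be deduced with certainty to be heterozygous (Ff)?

Obligate heterozygotes: Victor is affected so carries F and passed f to George (ff), so Victor is Ff.
Every other individual is either homozygous by phenotype or has at least one consistent homozygous assignment, so the count is 1.

1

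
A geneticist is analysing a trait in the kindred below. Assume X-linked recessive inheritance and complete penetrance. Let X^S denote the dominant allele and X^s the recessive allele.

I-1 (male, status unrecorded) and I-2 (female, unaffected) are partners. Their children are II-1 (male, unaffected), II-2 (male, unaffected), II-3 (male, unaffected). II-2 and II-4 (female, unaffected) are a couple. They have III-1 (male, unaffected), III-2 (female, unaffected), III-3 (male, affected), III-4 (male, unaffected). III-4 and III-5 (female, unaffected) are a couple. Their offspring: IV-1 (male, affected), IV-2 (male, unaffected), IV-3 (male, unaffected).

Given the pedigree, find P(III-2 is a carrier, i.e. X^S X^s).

1/2

II-2 is unaffected, so II-2 is X^S Y.
II-4 is unaffected so carries S and passed s to III-3 (X^s Y), so II-4 is X^S X^s.
Their cross gives offspring ratios 1/2 X^S X^S : 1/2 X^S X^s. Conditioning on III-2 being unaffected, P(X^S X^s) = 1/2 / 1 = 1/2.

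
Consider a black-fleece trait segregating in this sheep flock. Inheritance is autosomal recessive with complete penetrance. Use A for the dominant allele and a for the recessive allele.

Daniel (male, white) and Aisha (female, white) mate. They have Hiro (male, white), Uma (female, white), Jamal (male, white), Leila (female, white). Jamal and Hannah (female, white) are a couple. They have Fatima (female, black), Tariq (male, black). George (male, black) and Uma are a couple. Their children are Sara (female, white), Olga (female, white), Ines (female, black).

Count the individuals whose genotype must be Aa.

Obligate heterozygotes: Uma is white so carries A and passed a to Ines (aa), so Uma is Aa; Jamal is white so carries A and passed a to Fatima (aa), so Jamal is Aa; Hannah is white so carries A and passed a to Fatima (aa), so Hannah is Aa; Sara is white so carries A and received a from George (aa), so Sara is Aa; Olga is white so carries A and received a from George (aa), so Olga is Aa.
Every other individual is either homozygous by phenotype or has at least one consistent homozygous assignment, so the count is 5.

5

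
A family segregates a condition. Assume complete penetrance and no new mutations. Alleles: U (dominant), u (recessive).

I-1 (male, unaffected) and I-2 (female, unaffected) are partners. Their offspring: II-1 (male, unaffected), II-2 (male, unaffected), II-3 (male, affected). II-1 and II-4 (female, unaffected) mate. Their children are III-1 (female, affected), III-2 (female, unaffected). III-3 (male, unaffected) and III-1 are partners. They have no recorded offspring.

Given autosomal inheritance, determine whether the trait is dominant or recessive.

recessive

I-1 and I-2 are both unaffected yet have an affected child II-3. Under dominance, an affected child requires at least one affected parent, so the trait cannot be dominant.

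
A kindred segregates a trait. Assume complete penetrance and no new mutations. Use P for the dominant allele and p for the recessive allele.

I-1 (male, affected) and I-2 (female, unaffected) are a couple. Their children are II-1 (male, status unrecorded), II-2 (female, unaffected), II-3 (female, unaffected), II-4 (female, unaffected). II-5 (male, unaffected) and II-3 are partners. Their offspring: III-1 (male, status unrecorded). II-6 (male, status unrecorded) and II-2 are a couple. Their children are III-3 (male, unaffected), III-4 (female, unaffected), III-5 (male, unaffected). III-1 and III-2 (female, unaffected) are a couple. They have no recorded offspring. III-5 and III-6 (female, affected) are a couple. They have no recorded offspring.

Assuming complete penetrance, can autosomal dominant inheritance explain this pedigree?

A consistent assignment under autosomal dominant exists: I-1 Pp, I-2 pp, II-1 Pp, II-2 pp, II-3 pp, II-4 pp, II-5 pp, II-6 Pp, III-1 pp, III-2 pp, III-3 pp, III-4 pp, III-5 pp, III-6 PP.
In this assignment every recorded phenotype matches its genotype and every non-founder's genotype is obtainable from its parents' genotypes, so the pedigree is consistent.

Yes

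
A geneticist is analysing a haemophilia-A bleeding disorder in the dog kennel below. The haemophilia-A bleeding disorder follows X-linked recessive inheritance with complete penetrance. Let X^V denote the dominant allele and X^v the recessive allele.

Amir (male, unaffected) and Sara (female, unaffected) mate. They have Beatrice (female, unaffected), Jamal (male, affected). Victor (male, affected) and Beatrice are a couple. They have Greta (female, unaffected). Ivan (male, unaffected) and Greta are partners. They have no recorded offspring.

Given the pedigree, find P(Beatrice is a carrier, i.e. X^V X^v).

Amir is unaffected, so Amir is X^V Y.
Sara is unaffected so carries V and passed v to Jamal (X^v Y), so Sara is X^V X^v.
Their cross gives offspring ratios 1/2 X^V X^V : 1/2 X^V X^v. Conditioning on Beatrice being unaffected, P(X^V X^v) = 1/2 / 1 = 1/2 before taking Beatrice's own offspring into account.
Victor is affected, so Victor is X^v Y.
Now use Beatrice's offspring. Probability of each recorded status — unaffected daughter Greta: 1/2 if Beatrice is X^V X^v, 1 if X^V X^V.
Bayes: P(X^V X^v) = 1/2·1/2 / (1/2·1/2 + 1/2·1) = 1/3.

1/3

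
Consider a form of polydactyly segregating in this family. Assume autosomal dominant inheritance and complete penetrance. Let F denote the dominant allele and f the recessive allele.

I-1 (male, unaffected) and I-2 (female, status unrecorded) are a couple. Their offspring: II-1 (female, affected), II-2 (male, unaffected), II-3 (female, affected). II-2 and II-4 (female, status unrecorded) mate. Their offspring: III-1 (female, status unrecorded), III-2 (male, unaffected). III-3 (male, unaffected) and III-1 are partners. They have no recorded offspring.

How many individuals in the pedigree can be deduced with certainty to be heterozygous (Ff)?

Obligate heterozygotes: I-2 passed F to II-1 (Ff, whose f came from I-1) and passed f to II-2 (ff), so I-2 is Ff; II-1 is affected so carries F and received f from I-1 (ff), so II-1 is Ff; II-3 is affected so carries F and received f from I-1 (ff), so II-3 is Ff.
Every other individual is either homozygous by phenotype or has at least one consistent homozygous assignment, so the count is 3.

3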